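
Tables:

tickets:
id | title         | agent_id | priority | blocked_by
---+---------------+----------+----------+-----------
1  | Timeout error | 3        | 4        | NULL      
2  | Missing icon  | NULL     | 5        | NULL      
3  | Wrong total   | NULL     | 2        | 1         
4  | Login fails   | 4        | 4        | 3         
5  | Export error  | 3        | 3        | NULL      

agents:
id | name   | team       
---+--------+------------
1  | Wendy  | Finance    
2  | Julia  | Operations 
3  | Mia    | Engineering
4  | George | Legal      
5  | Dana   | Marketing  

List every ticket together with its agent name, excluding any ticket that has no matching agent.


INNER JOIN keeps only tickets rows whose agent_id matches an id in agents. Walk through each ticket:
  - ticket 1 (Timeout error): agent_id=3 -> matches Mia
  - ticket 2 (Missing icon): agent_id=NULL, no match -> dropped
  - ticket 3 (Wrong total): agent_id=NULL, no match -> dropped
  - ticket 4 (Login fails): agent_id=4 -> matches George
  - ticket 5 (Export error): agent_id=3 -> matches Mia
So 2 of 5 rows are dropped.

SQL:
SELECT a.title, b.name AS agent
FROM tickets a
INNER JOIN agents b ON a.agent_id = b.id

Result:
title         | agent 
--------------+-------
Timeout error | Mia   
Login fails   | George
Export error  | Mia   


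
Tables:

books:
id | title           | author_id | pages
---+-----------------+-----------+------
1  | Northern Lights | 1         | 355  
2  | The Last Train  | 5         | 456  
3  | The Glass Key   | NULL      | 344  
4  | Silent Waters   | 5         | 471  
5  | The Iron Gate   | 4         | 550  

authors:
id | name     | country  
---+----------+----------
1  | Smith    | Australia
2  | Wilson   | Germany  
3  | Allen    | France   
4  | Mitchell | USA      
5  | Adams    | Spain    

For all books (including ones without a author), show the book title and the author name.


LEFT JOIN keeps every row from books (the left table); where author_id has no match in authors, the author columns become NULL. Walk through each book:
  - book 1 (Northern Lights): author_id=1 -> matches Smith
  - book 2 (The Last Train): author_id=5 -> matches Adams
  - book 3 (The Glass Key): author_id=NULL, no match -> kept with NULL
  - book 4 (Silent Waters): author_id=5 -> matches Adams
  - book 5 (The Iron Gate): author_id=4 -> matches Mitchell
All 5 rows appear; 1 has NULL author.

SQL:
SELECT a.title, b.name AS author
FROM books a
LEFT JOIN authors b ON a.author_id = b.id

Result:
title           | author  
----------------+---------
Northern Lights | Smith   
The Last Train  | Adams   
The Glass Key   | NULL    
Silent Waters   | Adams   
The Iron Gate   | Mitchell


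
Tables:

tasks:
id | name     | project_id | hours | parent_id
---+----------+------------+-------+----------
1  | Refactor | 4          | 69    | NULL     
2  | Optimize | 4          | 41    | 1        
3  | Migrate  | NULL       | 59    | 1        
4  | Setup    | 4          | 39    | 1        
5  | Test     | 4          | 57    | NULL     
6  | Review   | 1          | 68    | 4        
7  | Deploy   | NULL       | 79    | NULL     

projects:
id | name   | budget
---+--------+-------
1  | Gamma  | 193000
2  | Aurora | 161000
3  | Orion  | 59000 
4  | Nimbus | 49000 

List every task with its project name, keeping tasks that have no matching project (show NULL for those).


LEFT JOIN keeps every row from tasks (the left table); where project_id has no match in projects, the project columns become NULL. Walk through each task:
  - task 1 (Refactor): project_id=4 -> matches Nimbus
  - task 2 (Optimize): project_id=4 -> matches Nimbus
  - task 3 (Migrate): project_id=NULL, no match -> kept with NULL
  - task 4 (Setup): project_id=4 -> matches Nimbus
  - task 5 (Test): project_id=4 -> matches Nimbus
  - task 6 (Review): project_id=1 -> matches Gamma
  - task 7 (Deploy): project_id=NULL, no match -> kept with NULL
All 7 rows appear; 2 have NULL project.

SQL:
SELECT a.name, b.name AS project
FROM tasks a
LEFT JOIN projects b ON a.project_id = b.id

Result:
name     | project
---------+--------
Refactor | Nimbus 
Optimize | Nimbus 
Migrate  | NULL   
Setup    | Nimbus 
Test     | Nimbus 
Review   | Gamma  
Deploy   | NULL   


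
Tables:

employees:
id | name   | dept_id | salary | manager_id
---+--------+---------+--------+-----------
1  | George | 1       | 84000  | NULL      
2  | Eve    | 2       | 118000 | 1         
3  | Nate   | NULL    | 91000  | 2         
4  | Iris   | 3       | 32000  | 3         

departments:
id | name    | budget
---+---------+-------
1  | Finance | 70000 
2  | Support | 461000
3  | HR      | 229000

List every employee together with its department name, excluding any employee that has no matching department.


INNER JOIN keeps only employees rows whose dept_id matches an id in departments. Walk through each employee:
  - employee 1 (George): dept_id=1 -> matches Finance
  - employee 2 (Eve): dept_id=2 -> matches Support
  - employee 3 (Nate): dept_id=NULL, no match -> dropped
  - employee 4 (Iris): dept_id=3 -> matches HR
So 1 of 4 rows is dropped.

SQL:
SELECT a.name, b.name AS department
FROM employees a
INNER JOIN departments b ON a.dept_id = b.id

Result:
name   | department
-------+-----------
George | Finance   
Eve    | Support   
Iris   | HR        


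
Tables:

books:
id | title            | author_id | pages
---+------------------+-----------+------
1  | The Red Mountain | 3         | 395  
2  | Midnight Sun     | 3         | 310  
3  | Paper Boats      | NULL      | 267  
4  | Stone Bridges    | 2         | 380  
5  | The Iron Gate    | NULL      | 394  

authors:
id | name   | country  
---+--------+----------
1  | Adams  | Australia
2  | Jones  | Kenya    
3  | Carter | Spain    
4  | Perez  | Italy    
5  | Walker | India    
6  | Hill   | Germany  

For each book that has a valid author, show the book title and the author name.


INNER JOIN keeps only books rows whose author_id matches an id in authors. Walk through each book:
  - book 1 (The Red Mountain): author_id=3 -> matches Carter
  - book 2 (Midnight Sun): author_id=3 -> matches Carter
  - book 3 (Paper Boats): author_id=NULL, no match -> dropped
  - book 4 (Stone Bridges): author_id=2 -> matches Jones
  - book 5 (The Iron Gate): author_id=NULL, no match -> dropped
So 2 of 5 rows are dropped.

SQL:
SELECT a.title, b.name AS author
FROM books a
INNER JOIN authors b ON a.author_id = b.id

Result:
title            | author
-----------------+-------
The Red Mountain | Carter
Midnight Sun     | Carter
Stone Bridges    | Jones 


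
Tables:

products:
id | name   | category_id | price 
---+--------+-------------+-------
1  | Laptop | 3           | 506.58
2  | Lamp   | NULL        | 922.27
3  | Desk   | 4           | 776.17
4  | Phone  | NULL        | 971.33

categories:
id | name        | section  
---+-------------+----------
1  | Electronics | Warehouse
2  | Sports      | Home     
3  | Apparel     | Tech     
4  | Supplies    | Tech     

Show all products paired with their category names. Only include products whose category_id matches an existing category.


INNER JOIN keeps only products rows whose category_id matches an id in categories. Walk through each product:
  - product 1 (Laptop): category_id=3 -> matches Apparel
  - product 2 (Lamp): category_id=NULL, no match -> dropped
  - product 3 (Desk): category_id=4 -> matches Supplies
  - product 4 (Phone): category_id=NULL, no match -> dropped
So 2 of 4 rows are dropped.

SQL:
SELECT a.name, b.name AS category
FROM products a
INNER JOIN categories b ON a.category_id = b.id

Result:
name   | category
-------+---------
Laptop | Apparel 
Desk   | Supplies


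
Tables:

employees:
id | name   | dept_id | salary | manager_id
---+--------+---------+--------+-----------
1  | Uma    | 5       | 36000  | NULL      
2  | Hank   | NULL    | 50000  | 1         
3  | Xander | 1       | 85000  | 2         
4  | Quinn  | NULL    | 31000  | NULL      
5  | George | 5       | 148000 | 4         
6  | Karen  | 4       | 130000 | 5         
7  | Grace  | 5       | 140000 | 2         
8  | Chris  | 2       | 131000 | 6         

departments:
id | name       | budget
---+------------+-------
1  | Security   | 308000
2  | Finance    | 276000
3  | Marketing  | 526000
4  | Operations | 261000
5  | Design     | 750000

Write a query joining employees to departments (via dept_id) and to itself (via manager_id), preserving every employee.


Two LEFT JOINs from the same base table employees: one to departments via dept_id, one to employees itself via manager_id. Both are LEFT so every employee is preserved.
Match against departments:
  - employee 1 (Uma): dept_id=5 -> matches Design
  - employee 2 (Hank): dept_id=NULL, no match -> kept with NULL
  - employee 3 (Xander): dept_id=1 -> matches Security
  - employee 4 (Quinn): dept_id=NULL, no match -> kept with NULL
  - employee 5 (George): dept_id=5 -> matches Design
  - employee 6 (Karen): dept_id=4 -> matches Operations
  - employee 7 (Grace): dept_id=5 -> matches Design
  - employee 8 (Chris): dept_id=2 -> matches Finance
Match against employees (self):
  - employee 1 (Uma): manager_id=NULL -> NULL
  - employee 2 (Hank): manager_id=1 -> Uma
  - employee 3 (Xander): manager_id=2 -> Hank
  - employee 4 (Quinn): manager_id=NULL -> NULL
  - employee 5 (George): manager_id=4 -> Quinn
  - employee 6 (Karen): manager_id=5 -> George
  - employee 7 (Grace): manager_id=2 -> Hank
  - employee 8 (Chris): manager_id=6 -> Karen

SQL:
SELECT a.name, b.name AS department, c.name AS manager
FROM employees a
LEFT JOIN departments b ON a.dept_id = b.id
LEFT JOIN employees c ON a.manager_id = c.id

Result:
name   | department | manager
-------+------------+--------
Uma    | Design     | NULL   
Hank   | NULL       | Uma    
Xander | Security   | Hank   
Quinn  | NULL       | NULL   
George | Design     | Quinn  
Karen  | Operations | George 
Grace  | Design     | Hank   
Chris  | Finance    | Karen  


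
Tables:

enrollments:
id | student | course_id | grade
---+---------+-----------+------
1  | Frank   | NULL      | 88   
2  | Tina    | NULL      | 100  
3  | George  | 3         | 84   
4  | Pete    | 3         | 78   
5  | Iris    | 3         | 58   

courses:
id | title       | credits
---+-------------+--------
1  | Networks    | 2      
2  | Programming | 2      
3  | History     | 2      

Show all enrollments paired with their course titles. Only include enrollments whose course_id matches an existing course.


INNER JOIN keeps only enrollments rows whose course_id matches an id in courses. Walk through each enrollment:
  - enrollment 1 (Frank): course_id=NULL, no match -> dropped
  - enrollment 2 (Tina): course_id=NULL, no match -> dropped
  - enrollment 3 (George): course_id=3 -> matches History
  - enrollment 4 (Pete): course_id=3 -> matches History
  - enrollment 5 (Iris): course_id=3 -> matches History
So 2 of 5 rows are dropped.

SQL:
SELECT a.student, b.title AS course
FROM enrollments a
INNER JOIN courses b ON a.course_id = b.id

Result:
student | course 
--------+--------
George  | History
Pete    | History
Iris    | History


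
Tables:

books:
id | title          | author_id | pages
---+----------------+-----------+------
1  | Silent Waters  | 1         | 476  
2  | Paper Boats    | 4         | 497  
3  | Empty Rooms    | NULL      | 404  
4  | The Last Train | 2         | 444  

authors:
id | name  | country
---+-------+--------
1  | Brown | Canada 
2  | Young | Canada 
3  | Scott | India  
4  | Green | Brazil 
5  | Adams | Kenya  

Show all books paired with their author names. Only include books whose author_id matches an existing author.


INNER JOIN keeps only books rows whose author_id matches an id in authors. Walk through each book:
  - book 1 (Silent Waters): author_id=1 -> matches Brown
  - book 2 (Paper Boats): author_id=4 -> matches Green
  - book 3 (Empty Rooms): author_id=NULL, no match -> dropped
  - book 4 (The Last Train): author_id=2 -> matches Young
So 1 of 4 rows is dropped.

SQL:
SELECT a.title, b.name AS author
FROM books a
INNER JOIN authors b ON a.author_id = b.id

Result:
title          | author
---------------+-------
Silent Waters  | Brown 
Paper Boats    | Green 
The Last Train | Young 


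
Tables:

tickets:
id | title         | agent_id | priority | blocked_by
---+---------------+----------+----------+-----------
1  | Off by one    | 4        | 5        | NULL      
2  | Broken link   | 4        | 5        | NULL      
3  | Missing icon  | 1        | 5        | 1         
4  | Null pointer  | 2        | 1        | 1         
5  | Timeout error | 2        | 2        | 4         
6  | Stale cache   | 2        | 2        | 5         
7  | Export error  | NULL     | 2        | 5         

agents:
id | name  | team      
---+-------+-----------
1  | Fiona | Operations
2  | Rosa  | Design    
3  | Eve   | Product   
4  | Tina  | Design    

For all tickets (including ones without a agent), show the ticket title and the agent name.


LEFT JOIN keeps every row from tickets (the left table); where agent_id has no match in agents, the agent columns become NULL. Walk through each ticket:
  - ticket 1 (Off by one): agent_id=4 -> matches Tina
  - ticket 2 (Broken link): agent_id=4 -> matches Tina
  - ticket 3 (Missing icon): agent_id=1 -> matches Fiona
  - ticket 4 (Null pointer): agent_id=2 -> matches Rosa
  - ticket 5 (Timeout error): agent_id=2 -> matches Rosa
  - ticket 6 (Stale cache): agent_id=2 -> matches Rosa
  - ticket 7 (Export error): agent_id=NULL, no match -> kept with NULL
All 7 rows appear; 1 has NULL agent.

SQL:
SELECT a.title, b.name AS agent
FROM tickets a
LEFT JOIN agents b ON a.agent_id = b.id

Result:
title         | agent
--------------+------
Off by one    | Tina 
Broken link   | Tina 
Missing icon  | Fiona
Null pointer  | Rosa 
Timeout error | Rosa 
Stale cache   | Rosa 
Export error  | NULL 


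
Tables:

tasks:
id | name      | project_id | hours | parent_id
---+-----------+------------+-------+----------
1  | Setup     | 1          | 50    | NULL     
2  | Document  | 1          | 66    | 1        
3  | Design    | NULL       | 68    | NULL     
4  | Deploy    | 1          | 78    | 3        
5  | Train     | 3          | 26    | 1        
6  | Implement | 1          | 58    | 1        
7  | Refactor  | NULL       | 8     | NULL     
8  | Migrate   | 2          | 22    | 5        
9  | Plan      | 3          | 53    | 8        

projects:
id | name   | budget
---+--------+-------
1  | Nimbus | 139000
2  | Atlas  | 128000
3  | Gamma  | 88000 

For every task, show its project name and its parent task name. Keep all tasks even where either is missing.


Two LEFT JOINs from the same base table tasks: one to projects via project_id, one to tasks itself via parent_id. Both are LEFT so every task is preserved.
Match against projects:
  - task 1 (Setup): project_id=1 -> matches Nimbus
  - task 2 (Document): project_id=1 -> matches Nimbus
  - task 3 (Design): project_id=NULL, no match -> kept with NULL
  - task 4 (Deploy): project_id=1 -> matches Nimbus
  - task 5 (Train): project_id=3 -> matches Gamma
  - task 6 (Implement): project_id=1 -> matches Nimbus
  - task 7 (Refactor): project_id=NULL, no match -> kept with NULL
  - task 8 (Migrate): project_id=2 -> matches Atlas
  - task 9 (Plan): project_id=3 -> matches Gamma
Match against tasks (self):
  - task 1 (Setup): parent_id=NULL -> NULL
  - task 2 (Document): parent_id=1 -> Setup
  - task 3 (Design): parent_id=NULL -> NULL
  - task 4 (Deploy): parent_id=3 -> Design
  - task 5 (Train): parent_id=1 -> Setup
  - task 6 (Implement): parent_id=1 -> Setup
  - task 7 (Refactor): parent_id=NULL -> NULL
  - task 8 (Migrate): parent_id=5 -> Train
  - task 9 (Plan): parent_id=8 -> Migrate

SQL:
SELECT a.name, b.name AS project, c.name AS parent
FROM tasks a
LEFT JOIN projects b ON a.project_id = b.id
LEFT JOIN tasks c ON a.parent_id = c.id

Result:
name      | project | parent 
----------+---------+--------
Setup     | Nimbus  | NULL   
Document  | Nimbus  | Setup  
Design    | NULL    | NULL   
Deploy    | Nimbus  | Design 
Train     | Gamma   | Setup  
Implement | Nimbus  | Setup  
Refactor  | NULL    | NULL   
Migrate   | Atlas   | Train  
Plan      | Gamma   | Migrate


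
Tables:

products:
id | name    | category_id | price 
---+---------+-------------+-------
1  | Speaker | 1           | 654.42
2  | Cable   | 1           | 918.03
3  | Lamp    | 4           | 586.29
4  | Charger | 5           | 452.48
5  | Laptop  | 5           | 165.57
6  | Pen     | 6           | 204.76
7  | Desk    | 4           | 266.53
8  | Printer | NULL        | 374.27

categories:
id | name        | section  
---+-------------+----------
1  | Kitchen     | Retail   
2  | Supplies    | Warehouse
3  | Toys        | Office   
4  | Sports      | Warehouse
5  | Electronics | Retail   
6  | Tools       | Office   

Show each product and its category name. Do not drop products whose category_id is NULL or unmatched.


LEFT JOIN keeps every row from products (the left table); where category_id has no match in categories, the category columns become NULL. Walk through each product:
  - product 1 (Speaker): category_id=1 -> matches Kitchen
  - product 2 (Cable): category_id=1 -> matches Kitchen
  - product 3 (Lamp): category_id=4 -> matches Sports
  - product 4 (Charger): category_id=5 -> matches Electronics
  - product 5 (Laptop): category_id=5 -> matches Electronics
  - product 6 (Pen): category_id=6 -> matches Tools
  - product 7 (Desk): category_id=4 -> matches Sports
  - product 8 (Printer): category_id=NULL, no match -> kept with NULL
All 8 rows appear; 1 has NULL category.

SQL:
SELECT a.name, b.name AS category
FROM products a
LEFT JOIN categories b ON a.category_id = b.id

Result:
name    | category   
--------+------------
Speaker | Kitchen    
Cable   | Kitchen    
Lamp    | Sports     
Charger | Electronics
Laptop  | Electronics
Pen     | Tools      
Desk    | Sports     
Printer | NULL       


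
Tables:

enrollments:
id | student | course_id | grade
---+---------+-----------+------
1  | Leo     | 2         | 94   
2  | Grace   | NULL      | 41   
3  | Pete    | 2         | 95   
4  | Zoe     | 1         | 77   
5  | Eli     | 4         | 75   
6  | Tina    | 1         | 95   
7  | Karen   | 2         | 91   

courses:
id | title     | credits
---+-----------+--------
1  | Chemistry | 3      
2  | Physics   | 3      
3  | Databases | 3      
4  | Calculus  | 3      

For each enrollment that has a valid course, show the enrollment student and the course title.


INNER JOIN keeps only enrollments rows whose course_id matches an id in courses. Walk through each enrollment:
  - enrollment 1 (Leo): course_id=2 -> matches Physics
  - enrollment 2 (Grace): course_id=NULL, no match -> dropped
  - enrollment 3 (Pete): course_id=2 -> matches Physics
  - enrollment 4 (Zoe): course_id=1 -> matches Chemistry
  - enrollment 5 (Eli): course_id=4 -> matches Calculus
  - enrollment 6 (Tina): course_id=1 -> matches Chemistry
  - enrollment 7 (Karen): course_id=2 -> matches Physics
So 1 of 7 rows is dropped.

SQL:
SELECT a.student, b.title AS course
FROM enrollments a
INNER JOIN courses b ON a.course_id = b.id

Result:
student | course   
--------+----------
Leo     | Physics  
Pete    | Physics  
Zoe     | Chemistry
Eli     | Calculus 
Tina    | Chemistry
Karen   | Physics  


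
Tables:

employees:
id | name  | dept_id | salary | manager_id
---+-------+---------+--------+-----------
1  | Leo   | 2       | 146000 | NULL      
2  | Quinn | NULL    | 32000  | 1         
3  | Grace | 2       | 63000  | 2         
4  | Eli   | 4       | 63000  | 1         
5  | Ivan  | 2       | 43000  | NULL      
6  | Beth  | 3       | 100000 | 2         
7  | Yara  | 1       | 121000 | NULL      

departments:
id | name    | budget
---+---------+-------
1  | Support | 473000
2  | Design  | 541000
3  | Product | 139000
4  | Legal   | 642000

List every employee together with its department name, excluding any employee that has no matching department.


INNER JOIN keeps only employees rows whose dept_id matches an id in departments. Walk through each employee:
  - employee 1 (Leo): dept_id=2 -> matches Design
  - employee 2 (Quinn): dept_id=NULL, no match -> dropped
  - employee 3 (Grace): dept_id=2 -> matches Design
  - employee 4 (Eli): dept_id=4 -> matches Legal
  - employee 5 (Ivan): dept_id=2 -> matches Design
  - employee 6 (Beth): dept_id=3 -> matches Product
  - employee 7 (Yara): dept_id=1 -> matches Support
So 1 of 7 rows is dropped.

SQL:
SELECT a.name, b.name AS department
FROM employees a
INNER JOIN departments b ON a.dept_id = b.id

Result:
name  | department
------+-----------
Leo   | Design    
Grace | Design    
Eli   | Legal     
Ivan  | Design    
Beth  | Product   
Yara  | Support   


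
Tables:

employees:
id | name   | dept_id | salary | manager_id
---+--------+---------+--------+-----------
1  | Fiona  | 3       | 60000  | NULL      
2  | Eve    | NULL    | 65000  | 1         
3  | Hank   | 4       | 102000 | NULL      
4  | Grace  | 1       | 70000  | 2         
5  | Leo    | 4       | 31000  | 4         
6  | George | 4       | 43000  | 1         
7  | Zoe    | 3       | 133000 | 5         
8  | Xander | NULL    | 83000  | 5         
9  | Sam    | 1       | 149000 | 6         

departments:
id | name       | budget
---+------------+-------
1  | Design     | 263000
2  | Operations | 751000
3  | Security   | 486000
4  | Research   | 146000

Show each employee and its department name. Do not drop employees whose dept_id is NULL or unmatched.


LEFT JOIN keeps every row from employees (the left table); where dept_id has no match in departments, the department columns become NULL. Walk through each employee:
  - employee 1 (Fiona): dept_id=3 -> matches Security
  - employee 2 (Eve): dept_id=NULL, no match -> kept with NULL
  - employee 3 (Hank): dept_id=4 -> matches Research
  - employee 4 (Grace): dept_id=1 -> matches Design
  - employee 5 (Leo): dept_id=4 -> matches Research
  - employee 6 (George): dept_id=4 -> matches Research
  - employee 7 (Zoe): dept_id=3 -> matches Security
  - employee 8 (Xander): dept_id=NULL, no match -> kept with NULL
  - employee 9 (Sam): dept_id=1 -> matches Design
All 9 rows appear; 2 have NULL department.

SQL:
SELECT a.name, b.name AS department
FROM employees a
LEFT JOIN departments b ON a.dept_id = b.id

Result:
name   | department
-------+-----------
Fiona  | Security  
Eve    | NULL      
Hank   | Research  
Grace  | Design    
Leo    | Research  
George | Research  
Zoe    | Security  
Xander | NULL      
Sam    | Design    


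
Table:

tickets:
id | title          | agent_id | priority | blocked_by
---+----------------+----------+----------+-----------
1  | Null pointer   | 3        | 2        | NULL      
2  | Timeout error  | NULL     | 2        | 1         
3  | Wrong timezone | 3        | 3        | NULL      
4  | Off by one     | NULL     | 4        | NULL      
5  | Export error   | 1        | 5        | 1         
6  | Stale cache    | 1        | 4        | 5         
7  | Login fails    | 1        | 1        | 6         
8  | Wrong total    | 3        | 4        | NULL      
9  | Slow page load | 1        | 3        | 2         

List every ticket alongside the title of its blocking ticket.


This is a self-join: tickets is joined to a second copy of itself, matching each row's blocked_by to another row's id. Use LEFT JOIN so rows with blocked_by=NULL are kept.
  - ticket 1 (Null pointer): blocked_by=NULL -> NULL
  - ticket 2 (Timeout error): blocked_by=1 -> Null pointer
  - ticket 3 (Wrong timezone): blocked_by=NULL -> NULL
  - ticket 4 (Off by one): blocked_by=NULL -> NULL
  - ticket 5 (Export error): blocked_by=1 -> Null pointer
  - ticket 6 (Stale cache): blocked_by=5 -> Export error
  - ticket 7 (Login fails): blocked_by=6 -> Stale cache
  - ticket 8 (Wrong total): blocked_by=NULL -> NULL
  - ticket 9 (Slow page load): blocked_by=2 -> Timeout error

SQL:
SELECT a.title AS item, b.title AS blocked_by
FROM tickets a
LEFT JOIN tickets b ON a.blocked_by = b.id

Result:
item           | blocked_by   
---------------+--------------
Null pointer   | NULL         
Timeout error  | Null pointer 
Wrong timezone | NULL         
Off by one     | NULL         
Export error   | Null pointer 
Stale cache    | Export error 
Login fails    | Stale cache  
Wrong total    | NULL         
Slow page load | Timeout error


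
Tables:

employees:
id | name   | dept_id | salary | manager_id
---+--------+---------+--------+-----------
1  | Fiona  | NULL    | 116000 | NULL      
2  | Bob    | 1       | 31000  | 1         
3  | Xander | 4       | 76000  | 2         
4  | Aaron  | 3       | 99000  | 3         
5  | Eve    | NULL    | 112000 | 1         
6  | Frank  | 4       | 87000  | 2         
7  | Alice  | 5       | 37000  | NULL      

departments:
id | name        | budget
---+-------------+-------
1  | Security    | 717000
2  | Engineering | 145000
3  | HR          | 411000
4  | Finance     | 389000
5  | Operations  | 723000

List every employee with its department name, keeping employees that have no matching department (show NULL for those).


LEFT JOIN keeps every row from employees (the left table); where dept_id has no match in departments, the department columns become NULL. Walk through each employee:
  - employee 1 (Fiona): dept_id=NULL, no match -> kept with NULL
  - employee 2 (Bob): dept_id=1 -> matches Security
  - employee 3 (Xander): dept_id=4 -> matches Finance
  - employee 4 (Aaron): dept_id=3 -> matches HR
  - employee 5 (Eve): dept_id=NULL, no match -> kept with NULL
  - employee 6 (Frank): dept_id=4 -> matches Finance
  - employee 7 (Alice): dept_id=5 -> matches Operations
All 7 rows appear; 2 have NULL department.

SQL:
SELECT a.name, b.name AS department
FROM employees a
LEFT JOIN departments b ON a.dept_id = b.id

Result:
name   | department
-------+-----------
Fiona  | NULL      
Bob    | Security  
Xander | Finance   
Aaron  | HR        
Eve    | NULL      
Frank  | Finance   
Alice  | Operations


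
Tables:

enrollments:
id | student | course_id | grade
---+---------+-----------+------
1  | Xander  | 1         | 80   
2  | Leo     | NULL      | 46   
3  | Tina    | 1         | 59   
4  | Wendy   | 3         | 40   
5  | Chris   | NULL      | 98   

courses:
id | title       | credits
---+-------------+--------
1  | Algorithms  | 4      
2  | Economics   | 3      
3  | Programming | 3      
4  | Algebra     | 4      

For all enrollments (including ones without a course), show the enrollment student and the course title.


LEFT JOIN keeps every row from enrollments (the left table); where course_id has no match in courses, the course columns become NULL. Walk through each enrollment:
  - enrollment 1 (Xander): course_id=1 -> matches Algorithms
  - enrollment 2 (Leo): course_id=NULL, no match -> kept with NULL
  - enrollment 3 (Tina): course_id=1 -> matches Algorithms
  - enrollment 4 (Wendy): course_id=3 -> matches Programming
  - enrollment 5 (Chris): course_id=NULL, no match -> kept with NULL
All 5 rows appear; 2 have NULL course.

SQL:
SELECT a.student, b.title AS course
FROM enrollments a
LEFT JOIN courses b ON a.course_id = b.id

Result:
student | course     
--------+------------
Xander  | Algorithms 
Leo     | NULL       
Tina    | Algorithms 
Wendy   | Programming
Chris   | NULL       


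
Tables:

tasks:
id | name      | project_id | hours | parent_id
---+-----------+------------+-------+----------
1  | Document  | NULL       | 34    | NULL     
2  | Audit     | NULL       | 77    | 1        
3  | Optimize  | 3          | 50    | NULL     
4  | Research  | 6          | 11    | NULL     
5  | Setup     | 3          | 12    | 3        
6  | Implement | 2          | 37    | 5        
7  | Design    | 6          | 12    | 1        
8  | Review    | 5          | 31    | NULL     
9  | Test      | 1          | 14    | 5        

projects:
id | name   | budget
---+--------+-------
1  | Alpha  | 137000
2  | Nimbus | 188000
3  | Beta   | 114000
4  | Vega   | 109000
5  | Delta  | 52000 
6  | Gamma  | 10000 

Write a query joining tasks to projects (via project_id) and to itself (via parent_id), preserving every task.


Two LEFT JOINs from the same base table tasks: one to projects via project_id, one to tasks itself via parent_id. Both are LEFT so every task is preserved.
Match against projects:
  - task 1 (Document): project_id=NULL, no match -> kept with NULL
  - task 2 (Audit): project_id=NULL, no match -> kept with NULL
  - task 3 (Optimize): project_id=3 -> matches Beta
  - task 4 (Research): project_id=6 -> matches Gamma
  - task 5 (Setup): project_id=3 -> matches Beta
  - task 6 (Implement): project_id=2 -> matches Nimbus
  - task 7 (Design): project_id=6 -> matches Gamma
  - task 8 (Review): project_id=5 -> matches Delta
  - task 9 (Test): project_id=1 -> matches Alpha
Match against tasks (self):
  - task 1 (Document): parent_id=NULL -> NULL
  - task 2 (Audit): parent_id=1 -> Document
  - task 3 (Optimize): parent_id=NULL -> NULL
  - task 4 (Research): parent_id=NULL -> NULL
  - task 5 (Setup): parent_id=3 -> Optimize
  - task 6 (Implement): parent_id=5 -> Setup
  - task 7 (Design): parent_id=1 -> Document
  - task 8 (Review): parent_id=NULL -> NULL
  - task 9 (Test): parent_id=5 -> Setup

SQL:
SELECT a.name, b.name AS project, c.name AS parent
FROM tasks a
LEFT JOIN projects b ON a.project_id = b.id
LEFT JOIN tasks c ON a.parent_id = c.id

Result:
name      | project | parent  
----------+---------+---------
Document  | NULL    | NULL    
Audit     | NULL    | Document
Optimize  | Beta    | NULL    
Research  | Gamma   | NULL    
Setup     | Beta    | Optimize
Implement | Nimbus  | Setup   
Design    | Gamma   | Document
Review    | Delta   | NULL    
Test      | Alpha   | Setup   


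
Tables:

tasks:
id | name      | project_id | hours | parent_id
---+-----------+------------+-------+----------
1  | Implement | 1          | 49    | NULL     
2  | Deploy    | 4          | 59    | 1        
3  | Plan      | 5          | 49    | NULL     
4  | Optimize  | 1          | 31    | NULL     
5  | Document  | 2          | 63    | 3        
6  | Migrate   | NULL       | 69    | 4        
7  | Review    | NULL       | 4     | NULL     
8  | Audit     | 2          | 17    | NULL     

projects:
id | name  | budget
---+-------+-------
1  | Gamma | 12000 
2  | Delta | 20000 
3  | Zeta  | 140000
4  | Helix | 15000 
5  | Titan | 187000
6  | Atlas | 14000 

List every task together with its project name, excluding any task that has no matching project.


INNER JOIN keeps only tasks rows whose project_id matches an id in projects. Walk through each task:
  - task 1 (Implement): project_id=1 -> matches Gamma
  - task 2 (Deploy): project_id=4 -> matches Helix
  - task 3 (Plan): project_id=5 -> matches Titan
  - task 4 (Optimize): project_id=1 -> matches Gamma
  - task 5 (Document): project_id=2 -> matches Delta
  - task 6 (Migrate): project_id=NULL, no match -> dropped
  - task 7 (Review): project_id=NULL, no match -> dropped
  - task 8 (Audit): project_id=2 -> matches Delta
So 2 of 8 rows are dropped.

SQL:
SELECT a.name, b.name AS project
FROM tasks a
INNER JOIN projects b ON a.project_id = b.id

Result:
name      | project
----------+--------
Implement | Gamma  
Deploy    | Helix  
Plan      | Titan  
Optimize  | Gamma  
Document  | Delta  
Audit     | Delta  


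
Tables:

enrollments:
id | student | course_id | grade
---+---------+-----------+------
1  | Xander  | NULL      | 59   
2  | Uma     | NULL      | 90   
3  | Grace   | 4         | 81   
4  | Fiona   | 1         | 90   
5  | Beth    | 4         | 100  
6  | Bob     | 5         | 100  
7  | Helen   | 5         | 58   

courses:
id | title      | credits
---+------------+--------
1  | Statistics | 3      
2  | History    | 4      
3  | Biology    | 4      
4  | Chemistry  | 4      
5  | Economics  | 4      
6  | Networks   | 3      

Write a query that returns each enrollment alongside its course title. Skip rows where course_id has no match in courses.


INNER JOIN keeps only enrollments rows whose course_id matches an id in courses. Walk through each enrollment:
  - enrollment 1 (Xander): course_id=NULL, no match -> dropped
  - enrollment 2 (Uma): course_id=NULL, no match -> dropped
  - enrollment 3 (Grace): course_id=4 -> matches Chemistry
  - enrollment 4 (Fiona): course_id=1 -> matches Statistics
  - enrollment 5 (Beth): course_id=4 -> matches Chemistry
  - enrollment 6 (Bob): course_id=5 -> matches Economics
  - enrollment 7 (Helen): course_id=5 -> matches Economics
So 2 of 7 rows are dropped.

SQL:
SELECT a.student, b.title AS course
FROM enrollments a
INNER JOIN courses b ON a.course_id = b.id

Result:
student | course    
--------+-----------
Grace   | Chemistry 
Fiona   | Statistics
Beth    | Chemistry 
Bob     | Economics 
Helen   | Economics 


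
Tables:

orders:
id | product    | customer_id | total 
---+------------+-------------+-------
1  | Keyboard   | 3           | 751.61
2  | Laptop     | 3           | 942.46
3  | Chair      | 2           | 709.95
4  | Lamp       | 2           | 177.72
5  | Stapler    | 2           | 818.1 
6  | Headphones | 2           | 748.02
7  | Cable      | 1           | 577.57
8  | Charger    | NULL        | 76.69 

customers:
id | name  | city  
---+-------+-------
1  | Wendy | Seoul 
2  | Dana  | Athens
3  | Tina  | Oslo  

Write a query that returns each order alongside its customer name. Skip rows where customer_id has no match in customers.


INNER JOIN keeps only orders rows whose customer_id matches an id in customers. Walk through each order:
  - order 1 (Keyboard): customer_id=3 -> matches Tina
  - order 2 (Laptop): customer_id=3 -> matches Tina
  - order 3 (Chair): customer_id=2 -> matches Dana
  - order 4 (Lamp): customer_id=2 -> matches Dana
  - order 5 (Stapler): customer_id=2 -> matches Dana
  - order 6 (Headphones): customer_id=2 -> matches Dana
  - order 7 (Cable): customer_id=1 -> matches Wendy
  - order 8 (Charger): customer_id=NULL, no match -> dropped
So 1 of 8 rows is dropped.

SQL:
SELECT a.product, b.name AS customer
FROM orders a
INNER JOIN customers b ON a.customer_id = b.id

Result:
product    | customer
-----------+---------
Keyboard   | Tina    
Laptop     | Tina    
Chair      | Dana    
Lamp       | Dana    
Stapler    | Dana    
Headphones | Dana    
Cable      | Wendy   


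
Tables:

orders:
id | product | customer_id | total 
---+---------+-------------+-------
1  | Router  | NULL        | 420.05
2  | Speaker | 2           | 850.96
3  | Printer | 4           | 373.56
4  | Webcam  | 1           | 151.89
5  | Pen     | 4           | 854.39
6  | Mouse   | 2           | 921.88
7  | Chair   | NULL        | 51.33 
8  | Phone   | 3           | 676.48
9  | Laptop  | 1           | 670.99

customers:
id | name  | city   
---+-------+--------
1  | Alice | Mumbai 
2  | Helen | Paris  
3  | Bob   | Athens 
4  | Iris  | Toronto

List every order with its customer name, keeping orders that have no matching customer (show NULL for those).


LEFT JOIN keeps every row from orders (the left table); where customer_id has no match in customers, the customer columns become NULL. Walk through each order:
  - order 1 (Router): customer_id=NULL, no match -> kept with NULL
  - order 2 (Speaker): customer_id=2 -> matches Helen
  - order 3 (Printer): customer_id=4 -> matches Iris
  - order 4 (Webcam): customer_id=1 -> matches Alice
  - order 5 (Pen): customer_id=4 -> matches Iris
  - order 6 (Mouse): customer_id=2 -> matches Helen
  - order 7 (Chair): customer_id=NULL, no match -> kept with NULL
  - order 8 (Phone): customer_id=3 -> matches Bob
  - order 9 (Laptop): customer_id=1 -> matches Alice
All 9 rows appear; 2 have NULL customer.

SQL:
SELECT a.product, b.name AS customer
FROM orders a
LEFT JOIN customers b ON a.customer_id = b.id

Result:
product | customer
--------+---------
Router  | NULL    
Speaker | Helen   
Printer | Iris    
Webcam  | Alice   
Pen     | Iris    
Mouse   | Helen   
Chair   | NULL    
Phone   | Bob     
Laptop  | Alice   


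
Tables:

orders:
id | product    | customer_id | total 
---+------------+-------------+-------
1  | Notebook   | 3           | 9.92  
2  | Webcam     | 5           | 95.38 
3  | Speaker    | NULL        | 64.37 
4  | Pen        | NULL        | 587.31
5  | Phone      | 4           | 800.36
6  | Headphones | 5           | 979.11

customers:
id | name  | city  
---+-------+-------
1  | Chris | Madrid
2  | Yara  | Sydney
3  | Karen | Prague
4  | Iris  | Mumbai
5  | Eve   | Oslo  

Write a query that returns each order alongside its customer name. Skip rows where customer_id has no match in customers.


INNER JOIN keeps only orders rows whose customer_id matches an id in customers. Walk through each order:
  - order 1 (Notebook): customer_id=3 -> matches Karen
  - order 2 (Webcam): customer_id=5 -> matches Eve
  - order 3 (Speaker): customer_id=NULL, no match -> dropped
  - order 4 (Pen): customer_id=NULL, no match -> dropped
  - order 5 (Phone): customer_id=4 -> matches Iris
  - order 6 (Headphones): customer_id=5 -> matches Eve
So 2 of 6 rows are dropped.

SQL:
SELECT a.product, b.name AS customer
FROM orders a
INNER JOIN customers b ON a.customer_id = b.id

Result:
product    | customer
-----------+---------
Notebook   | Karen   
Webcam     | Eve     
Phone      | Iris    
Headphones | Eve     


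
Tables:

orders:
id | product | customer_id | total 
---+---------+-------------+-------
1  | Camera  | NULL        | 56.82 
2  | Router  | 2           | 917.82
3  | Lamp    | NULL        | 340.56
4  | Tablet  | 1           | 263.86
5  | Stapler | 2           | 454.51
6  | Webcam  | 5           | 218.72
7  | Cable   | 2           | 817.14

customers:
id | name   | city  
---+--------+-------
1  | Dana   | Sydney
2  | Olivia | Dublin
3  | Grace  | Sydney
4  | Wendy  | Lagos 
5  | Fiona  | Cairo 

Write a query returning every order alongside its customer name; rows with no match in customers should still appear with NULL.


LEFT JOIN keeps every row from orders (the left table); where customer_id has no match in customers, the customer columns become NULL. Walk through each order:
  - order 1 (Camera): customer_id=NULL, no match -> kept with NULL
  - order 2 (Router): customer_id=2 -> matches Olivia
  - order 3 (Lamp): customer_id=NULL, no match -> kept with NULL
  - order 4 (Tablet): customer_id=1 -> matches Dana
  - order 5 (Stapler): customer_id=2 -> matches Olivia
  - order 6 (Webcam): customer_id=5 -> matches Fiona
  - order 7 (Cable): customer_id=2 -> matches Olivia
All 7 rows appear; 2 have NULL customer.

SQL:
SELECT a.product, b.name AS customer
FROM orders a
LEFT JOIN customers b ON a.customer_id = b.id

Result:
product | customer
--------+---------
Camera  | NULL    
Router  | Olivia  
Lamp    | NULL    
Tablet  | Dana    
Stapler | Olivia  
Webcam  | Fiona   
Cable   | Olivia  


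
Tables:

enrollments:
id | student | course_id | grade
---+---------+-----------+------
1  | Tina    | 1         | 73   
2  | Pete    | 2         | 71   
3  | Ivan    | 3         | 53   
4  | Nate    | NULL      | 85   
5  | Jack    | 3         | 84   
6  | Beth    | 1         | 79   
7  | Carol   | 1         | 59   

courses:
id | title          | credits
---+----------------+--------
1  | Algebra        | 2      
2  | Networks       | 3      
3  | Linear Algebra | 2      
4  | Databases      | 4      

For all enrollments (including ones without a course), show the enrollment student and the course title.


LEFT JOIN keeps every row from enrollments (the left table); where course_id has no match in courses, the course columns become NULL. Walk through each enrollment:
  - enrollment 1 (Tina): course_id=1 -> matches Algebra
  - enrollment 2 (Pete): course_id=2 -> matches Networks
  - enrollment 3 (Ivan): course_id=3 -> matches Linear Algebra
  - enrollment 4 (Nate): course_id=NULL, no match -> kept with NULL
  - enrollment 5 (Jack): course_id=3 -> matches Linear Algebra
  - enrollment 6 (Beth): course_id=1 -> matches Algebra
  - enrollment 7 (Carol): course_id=1 -> matches Algebra
All 7 rows appear; 1 has NULL course.

SQL:
SELECT a.student, b.title AS course
FROM enrollments a
LEFT JOIN courses b ON a.course_id = b.id

Result:
student | course        
--------+---------------
Tina    | Algebra       
Pete    | Networks      
Ivan    | Linear Algebra
Nate    | NULL          
Jack    | Linear Algebra
Beth    | Algebra       
Carol   | Algebra       
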